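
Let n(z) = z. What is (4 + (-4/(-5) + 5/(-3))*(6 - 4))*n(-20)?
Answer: -136/3 ≈ -45.333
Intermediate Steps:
(4 + (-4/(-5) + 5/(-3))*(6 - 4))*n(-20) = (4 + (-4/(-5) + 5/(-3))*(6 - 4))*(-20) = (4 + (-4*(-1/5) + 5*(-1/3))*2)*(-20) = (4 + (4/5 - 5/3)*2)*(-20) = (4 - 13/15*2)*(-20) = (4 - 26/15)*(-20) = (34/15)*(-20) = -136/3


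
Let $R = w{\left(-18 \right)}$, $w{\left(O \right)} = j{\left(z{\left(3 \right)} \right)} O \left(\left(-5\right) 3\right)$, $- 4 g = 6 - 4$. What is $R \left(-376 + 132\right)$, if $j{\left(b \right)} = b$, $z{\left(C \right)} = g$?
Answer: $32940$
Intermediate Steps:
$g = - \frac{1}{2}$ ($g = - \frac{6 - 4}{4} = \left(- \frac{1}{4}\right) 2 = - \frac{1}{2} \approx -0.5$)
$z{\left(C \right)} = - \frac{1}{2}$
$w{\left(O \right)} = \frac{15 O}{2}$ ($w{\left(O \right)} = - \frac{O}{2} \left(\left(-5\right) 3\right) = - \frac{O}{2} \left(-15\right) = \frac{15 O}{2}$)
$R = -135$ ($R = \frac{15}{2} \left(-18\right) = -135$)
$R \left(-376 + 132\right) = - 135 \left(-376 + 132\right) = \left(-135\right) \left(-244\right) = 32940$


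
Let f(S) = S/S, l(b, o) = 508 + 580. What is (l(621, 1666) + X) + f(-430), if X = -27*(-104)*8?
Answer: 23553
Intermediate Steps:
l(b, o) = 1088
X = 22464 (X = 2808*8 = 22464)
f(S) = 1
(l(621, 1666) + X) + f(-430) = (1088 + 22464) + 1 = 23552 + 1 = 23553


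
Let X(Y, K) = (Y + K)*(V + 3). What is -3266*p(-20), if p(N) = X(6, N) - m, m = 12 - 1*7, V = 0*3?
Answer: 153502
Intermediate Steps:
V = 0
X(Y, K) = 3*K + 3*Y (X(Y, K) = (Y + K)*(0 + 3) = (K + Y)*3 = 3*K + 3*Y)
m = 5 (m = 12 - 7 = 5)
p(N) = 13 + 3*N (p(N) = (3*N + 3*6) - 1*5 = (3*N + 18) - 5 = (18 + 3*N) - 5 = 13 + 3*N)
-3266*p(-20) = -3266*(13 + 3*(-20)) = -3266*(13 - 60) = -3266*(-47) = 153502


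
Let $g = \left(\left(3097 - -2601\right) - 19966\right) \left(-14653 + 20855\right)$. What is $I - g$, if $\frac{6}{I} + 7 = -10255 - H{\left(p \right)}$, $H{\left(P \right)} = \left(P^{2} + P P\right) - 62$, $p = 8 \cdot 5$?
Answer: $\frac{592883911197}{6700} \approx 8.849 \cdot 10^{7}$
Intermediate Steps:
$p = 40$
$H{\left(P \right)} = -62 + 2 P^{2}$ ($H{\left(P \right)} = \left(P^{2} + P^{2}\right) - 62 = 2 P^{2} - 62 = -62 + 2 P^{2}$)
$g = -88490136$ ($g = \left(\left(3097 + 2601\right) - 19966\right) 6202 = \left(5698 - 19966\right) 6202 = \left(-14268\right) 6202 = -88490136$)
$I = - \frac{3}{6700}$ ($I = \frac{6}{-7 - \left(10193 + 3200\right)} = \frac{6}{-7 - 13393} = \frac{6}{-13400} = 6 \left(- \frac{1}{13400}\right) = - \frac{3}{6700} \approx -0.00044776$)
$I - g = - \frac{3}{6700} - -88490136 = - \frac{3}{6700} + 88490136 = \frac{592883911197}{6700}$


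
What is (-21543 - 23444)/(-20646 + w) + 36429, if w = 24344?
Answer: 134669455/3698 ≈ 36417.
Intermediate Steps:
(-21543 - 23444)/(-20646 + w) + 36429 = (-21543 - 23444)/(-20646 + 24344) + 36429 = -44987/3698 + 36429 = 134669455/3698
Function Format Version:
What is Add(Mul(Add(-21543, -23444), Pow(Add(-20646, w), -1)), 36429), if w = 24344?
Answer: Rational(134669455, 3698) ≈ 36417.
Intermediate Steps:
Add(Mul(Add(-21543, -23444), Pow(Add(-20646, w), -1)), 36429) = Add(Mul(Add(-21543, -23444), Pow(Add(-20646, 24344), -1)), 36429) = Add(Mul(-44987, Pow(3698, -1)), 36429) = Add(Mul(-44987, Rational(1, 3698)), 36429) = Add(Rational(-44987, 3698), 36429) = Rational(134669455, 3698)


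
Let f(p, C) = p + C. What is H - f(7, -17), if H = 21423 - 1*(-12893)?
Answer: 34326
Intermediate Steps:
f(p, C) = C + p
H = 34316 (H = 21423 + 12893 = 34316)
H - f(7, -17) = 34316 - (-17 + 7) = 34316 - 1*(-10) = 34316 + 10 = 34326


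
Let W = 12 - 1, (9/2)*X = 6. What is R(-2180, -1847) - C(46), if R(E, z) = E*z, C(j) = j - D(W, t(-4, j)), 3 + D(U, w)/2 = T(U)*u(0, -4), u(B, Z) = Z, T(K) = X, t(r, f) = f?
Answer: 12079192/3 ≈ 4.0264e+6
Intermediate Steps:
X = 4/3 (X = (2/9)*6 = 4/3 ≈ 1.3333)
W = 11
T(K) = 4/3
D(U, w) = -50/3 (D(U, w) = -6 + 2*((4/3)*(-4)) = -6 + 2*(-16/3) = -6 - 32/3 = -50/3)
C(j) = 50/3 + j (C(j) = j - 1*(-50/3) = j + 50/3 = 50/3 + j)
R(-2180, -1847) - C(46) = -2180*(-1847) - (50/3 + 46) = 4026460 - 1*188/3 = 4026460 - 188/3 = 12079192/3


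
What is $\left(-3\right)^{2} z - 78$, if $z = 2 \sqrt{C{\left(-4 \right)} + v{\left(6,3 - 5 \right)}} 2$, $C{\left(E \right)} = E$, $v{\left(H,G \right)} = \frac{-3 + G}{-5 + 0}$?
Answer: $-78 + 36 i \sqrt{3} \approx -78.0 + 62.354 i$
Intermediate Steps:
$v{\left(H,G \right)} = \frac{3}{5} - \frac{G}{5}$ ($v{\left(H,G \right)} = \frac{-3 + G}{-5} = \left(-3 + G\right) \left(- \frac{1}{5}\right) = \frac{3}{5} - \frac{G}{5}$)
$z = 4 i \sqrt{3}$ ($z = 2 \sqrt{-4 + \left(\frac{3}{5} - \frac{3 - 5}{5}\right)} 2 = 2 \sqrt{-4 + \left(\frac{3}{5} - - \frac{2}{5}\right)} 2 = 2 \sqrt{-4 + \left(\frac{3}{5} + \frac{2}{5}\right)} 2 = 2 \sqrt{-4 + 1} \cdot 2 = 2 \sqrt{-3} \cdot 2 = 2 i \sqrt{3} \cdot 2 = 4 i \sqrt{3} \approx 6.9282 i$)
$\left(-3\right)^{2} z - 78 = \left(-3\right)^{2} \cdot 4 i \sqrt{3} - 78 = 9 \cdot 4 i \sqrt{3} - 78 = 36 i \sqrt{3} - 78 = -78 + 36 i \sqrt{3}$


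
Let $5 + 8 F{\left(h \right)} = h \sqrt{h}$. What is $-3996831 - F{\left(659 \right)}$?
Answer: $- \frac{31974643}{8} - \frac{659 \sqrt{659}}{8} \approx -3.9989 \cdot 10^{6}$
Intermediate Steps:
$F{\left(h \right)} = - \frac{5}{8} + \frac{h^{\frac{3}{2}}}{8}$ ($F{\left(h \right)} = - \frac{5}{8} + \frac{h \sqrt{h}}{8} = - \frac{5}{8} + \frac{h^{\frac{3}{2}}}{8}$)
$-3996831 - F{\left(659 \right)} = -3996831 - \left(- \frac{5}{8} + \frac{659^{\frac{3}{2}}}{8}\right) = -3996831 - \left(- \frac{5}{8} + \frac{659 \sqrt{659}}{8}\right) = -3996831 + \left(\frac{5}{8} - \frac{659 \sqrt{659}}{8}\right) = - \frac{31974643}{8} - \frac{659 \sqrt{659}}{8}$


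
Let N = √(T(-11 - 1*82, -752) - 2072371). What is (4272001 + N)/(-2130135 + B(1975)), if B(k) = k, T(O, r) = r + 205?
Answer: -4272001/2128160 - I*√2072918/2128160 ≈ -2.0074 - 0.00067653*I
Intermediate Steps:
T(O, r) = 205 + r
N = I*√2072918 (N = √((205 - 752) - 2072371) = √(-547 - 2072371) = √(-2072918) = I*√2072918 ≈ 1439.8*I)
(4272001 + N)/(-2130135 + B(1975)) = (4272001 + I*√2072918)/(-2130135 + 1975) = (4272001 + I*√2072918)/(-2128160) = (4272001 + I*√2072918)*(-1/2128160) = -4272001/2128160 - I*√2072918/2128160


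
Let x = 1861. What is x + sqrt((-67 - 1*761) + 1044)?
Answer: 1861 + 6*sqrt(6) ≈ 1875.7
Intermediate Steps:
x + sqrt((-67 - 1*761) + 1044) = 1861 + sqrt((-67 - 1*761) + 1044) = 1861 + sqrt((-67 - 761) + 1044) = 1861 + sqrt(-828 + 1044) = 1861 + sqrt(216) = 1861 + 6*sqrt(6)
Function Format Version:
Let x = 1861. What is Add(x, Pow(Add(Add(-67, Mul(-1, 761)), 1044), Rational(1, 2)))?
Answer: Add(1861, Mul(6, Pow(6, Rational(1, 2)))) ≈ 1875.7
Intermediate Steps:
Add(x, Pow(Add(Add(-67, Mul(-1, 761)), 1044), Rational(1, 2))) = Add(1861, Pow(Add(Add(-67, Mul(-1, 761)), 1044), Rational(1, 2))) = Add(1861, Pow(Add(Add(-67, -761), 1044), Rational(1, 2))) = Add(1861, Pow(Add(-828, 1044), Rational(1, 2))) = Add(1861, Pow(216, Rational(1, 2))) = Add(1861, Mul(6, Pow(6, Rational(1, 2))))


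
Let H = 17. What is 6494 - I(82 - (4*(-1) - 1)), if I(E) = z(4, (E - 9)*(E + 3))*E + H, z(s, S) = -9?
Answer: 7260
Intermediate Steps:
I(E) = 17 - 9*E (I(E) = -9*E + 17 = 17 - 9*E)
6494 - I(82 - (4*(-1) - 1)) = 6494 - (17 - 9*(82 - (4*(-1) - 1))) = 6494 - (17 - 9*(82 - (-4 - 1))) = 6494 - (17 - 9*(82 - 1*(-5))) = 6494 - (17 - 9*(82 + 5)) = 6494 - (17 - 9*87) = 6494 - (17 - 783) = 6494 - 1*(-766) = 6494 + 766 = 7260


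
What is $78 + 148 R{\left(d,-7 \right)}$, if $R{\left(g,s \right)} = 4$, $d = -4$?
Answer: $670$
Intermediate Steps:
$78 + 148 R{\left(d,-7 \right)} = 78 + 148 \cdot 4 = 78 + 592 = 670$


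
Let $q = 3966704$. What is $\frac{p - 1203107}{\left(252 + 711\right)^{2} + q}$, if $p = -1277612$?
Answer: $- \frac{2480719}{4894073} \approx -0.50688$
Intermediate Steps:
$\frac{p - 1203107}{\left(252 + 711\right)^{2} + q} = \frac{-1277612 - 1203107}{\left(252 + 711\right)^{2} + 3966704} = \frac{-1277612 - 1203107}{963^{2} + 3966704} = - \frac{2480719}{927369 + 3966704} = - \frac{2480719}{4894073}$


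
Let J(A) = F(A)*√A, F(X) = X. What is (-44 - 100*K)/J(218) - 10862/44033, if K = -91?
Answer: -10862/44033 + 2264*√218/11881 ≈ 2.5669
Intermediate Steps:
J(A) = A^(3/2) (J(A) = A*√A = A^(3/2))
(-44 - 100*K)/J(218) - 10862/44033 = (-44 - 100*(-91))/(218^(3/2)) - 10862/44033 = (-44 + 9100)/((218*√218)) - 10862*1/44033 = 9056*(√218/47524) - 10862/44033 = 2264*√218/11881 - 10862/44033 = -10862/44033 + 2264*√218/11881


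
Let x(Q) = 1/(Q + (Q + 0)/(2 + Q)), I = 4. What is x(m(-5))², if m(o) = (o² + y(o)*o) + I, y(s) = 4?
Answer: 121/11664 ≈ 0.010374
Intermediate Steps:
m(o) = 4 + o² + 4*o (m(o) = (o² + 4*o) + 4 = 4 + o² + 4*o)
x(Q) = 1/(Q + Q/(2 + Q))
x(m(-5))² = ((2 + (4 + (-5)² + 4*(-5)))/((4 + (-5)² + 4*(-5))*(3 + (4 + (-5)² + 4*(-5)))))² = ((2 + (4 + 25 - 20))/((4 + 25 - 20)*(3 + (4 + 25 - 20))))² = ((2 + 9)/(9*(3 + 9)))² = ((⅑)*11/12)² = ((⅑)*(1/12)*11)² = (11/108)² = 121/11664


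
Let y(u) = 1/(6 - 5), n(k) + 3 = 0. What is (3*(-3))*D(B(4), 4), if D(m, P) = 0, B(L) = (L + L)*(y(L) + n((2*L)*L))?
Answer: 0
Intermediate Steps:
n(k) = -3 (n(k) = -3 + 0 = -3)
y(u) = 1 (y(u) = 1/1 = 1)
B(L) = -4*L (B(L) = (L + L)*(1 - 3) = (2*L)*(-2) = -4*L)
(3*(-3))*D(B(4), 4) = (3*(-3))*0 = -9*0 = 0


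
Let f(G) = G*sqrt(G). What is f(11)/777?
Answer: 11*sqrt(11)/777 ≈ 0.046953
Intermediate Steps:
f(G) = G**(3/2)
f(11)/777 = 11**(3/2)/777 = (11*sqrt(11))*(1/777) = 11*sqrt(11)/777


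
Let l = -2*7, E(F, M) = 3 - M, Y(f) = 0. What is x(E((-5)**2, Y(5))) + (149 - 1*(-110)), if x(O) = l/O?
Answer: 763/3 ≈ 254.33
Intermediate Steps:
l = -14
x(O) = -14/O
x(E((-5)**2, Y(5))) + (149 - 1*(-110)) = -14/(3 - 1*0) + (149 - 1*(-110)) = -14/(3 + 0) + (149 + 110) = -14/3 + 259 = 763/3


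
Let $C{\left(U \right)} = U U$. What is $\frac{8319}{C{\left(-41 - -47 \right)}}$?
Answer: $\frac{2773}{12} \approx 231.08$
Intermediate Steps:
$C{\left(U \right)} = U^{2}$
$\frac{8319}{C{\left(-41 - -47 \right)}} = \frac{8319}{\left(-41 - -47\right)^{2}} = \frac{8319}{\left(-41 + 47\right)^{2}} = \frac{8319}{6^{2}} = \frac{8319}{36} = 8319 \cdot \frac{1}{36} = \frac{2773}{12}$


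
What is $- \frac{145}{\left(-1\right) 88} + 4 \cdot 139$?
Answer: $\frac{49073}{88} \approx 557.65$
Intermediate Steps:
$- \frac{145}{\left(-1\right) 88} + 4 \cdot 139 = - \frac{145}{-88} + 556 = \left(-145\right) \left(- \frac{1}{88}\right) + 556 = \frac{145}{88} + 556 = \frac{49073}{88}$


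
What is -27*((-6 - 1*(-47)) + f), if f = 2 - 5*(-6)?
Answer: -1971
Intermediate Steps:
f = 32 (f = 2 + 30 = 32)
-27*((-6 - 1*(-47)) + f) = -27*((-6 - 1*(-47)) + 32) = -27*((-6 + 47) + 32) = -27*(41 + 32) = -27*73 = -1971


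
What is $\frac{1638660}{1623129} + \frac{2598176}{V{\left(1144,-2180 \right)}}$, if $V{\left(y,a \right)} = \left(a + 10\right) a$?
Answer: $\frac{74135448}{47559425} \approx 1.5588$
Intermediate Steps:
$V{\left(y,a \right)} = a \left(10 + a\right)$ ($V{\left(y,a \right)} = \left(10 + a\right) a = a \left(10 + a\right)$)
$\frac{1638660}{1623129} + \frac{2598176}{V{\left(1144,-2180 \right)}} = \frac{1638660}{1623129} + \frac{2598176}{\left(-2180\right) \left(10 - 2180\right)} = 1638660 \cdot \frac{1}{1623129} + \frac{2598176}{\left(-2180\right) \left(-2170\right)} = \frac{17620}{17453} + \frac{2598176}{4730600} = \frac{17620}{17453} + 2598176 \cdot \frac{1}{4730600} = \frac{17620}{17453} + \frac{46396}{84475} = \frac{74135448}{47559425}$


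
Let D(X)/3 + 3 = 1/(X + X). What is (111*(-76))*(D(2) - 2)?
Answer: 86469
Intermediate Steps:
D(X) = -9 + 3/(2*X) (D(X) = -9 + 3/(X + X) = -9 + 3/((2*X)) = -9 + 3*(1/(2*X)) = -9 + 3/(2*X))
(111*(-76))*(D(2) - 2) = (111*(-76))*((-9 + (3/2)/2) - 2) = -8436*((-9 + (3/2)*(½)) - 2) = -8436*((-9 + ¾) - 2) = -8436*(-33/4 - 2) = -8436*(-41/4) = 86469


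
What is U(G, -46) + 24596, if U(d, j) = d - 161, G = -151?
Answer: 24284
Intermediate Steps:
U(d, j) = -161 + d
U(G, -46) + 24596 = (-161 - 151) + 24596 = -312 + 24596 = 24284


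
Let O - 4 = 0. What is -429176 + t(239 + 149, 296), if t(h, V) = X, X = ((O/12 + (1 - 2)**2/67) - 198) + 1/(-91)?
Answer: -7853673665/18291 ≈ -4.2937e+5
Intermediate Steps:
O = 4 (O = 4 + 0 = 4)
X = -3615449/18291 (X = ((4/12 + (1 - 2)**2/67) - 198) + 1/(-91) = ((4*(1/12) + (-1)**2*(1/67)) - 198) - 1/91 = ((1/3 + 1*(1/67)) - 198) - 1/91 = ((1/3 + 1/67) - 198) - 1/91 = (70/201 - 198) - 1/91 = -39728/201 - 1/91 = -3615449/18291 ≈ -197.66)
t(h, V) = -3615449/18291
-429176 + t(239 + 149, 296) = -429176 - 3615449/18291 = -7853673665/18291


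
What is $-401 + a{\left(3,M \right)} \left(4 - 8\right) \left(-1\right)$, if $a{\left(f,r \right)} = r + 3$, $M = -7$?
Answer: $-417$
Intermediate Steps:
$a{\left(f,r \right)} = 3 + r$
$-401 + a{\left(3,M \right)} \left(4 - 8\right) \left(-1\right) = -401 + \left(3 - 7\right) \left(4 - 8\right) \left(-1\right) = -401 - 4 \left(\left(-4\right) \left(-1\right)\right) = -401 - 16 = -417$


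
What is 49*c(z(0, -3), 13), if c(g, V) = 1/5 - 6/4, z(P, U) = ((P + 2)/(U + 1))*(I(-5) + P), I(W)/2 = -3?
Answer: -637/10 ≈ -63.700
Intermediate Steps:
I(W) = -6 (I(W) = 2*(-3) = -6)
z(P, U) = (-6 + P)*(2 + P)/(1 + U) (z(P, U) = ((P + 2)/(U + 1))*(-6 + P) = ((2 + P)/(1 + U))*(-6 + P) = (-6 + P)*(2 + P)/(1 + U))
c(g, V) = -13/10 (c(g, V) = 1*(1/5) - 6*1/4 = 1/5 - 3/2 = -13/10)
49*c(z(0, -3), 13) = 49*(-13/10) = -637/10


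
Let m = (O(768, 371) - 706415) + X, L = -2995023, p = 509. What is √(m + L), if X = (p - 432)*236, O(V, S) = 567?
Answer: I*√3682699 ≈ 1919.0*I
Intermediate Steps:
X = 18172 (X = (509 - 432)*236 = 77*236 = 18172)
m = -687676 (m = (567 - 706415) + 18172 = -705848 + 18172 = -687676)
√(m + L) = √(-687676 - 2995023) = √(-3682699) = I*√3682699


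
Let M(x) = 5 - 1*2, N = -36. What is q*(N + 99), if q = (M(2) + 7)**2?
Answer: 6300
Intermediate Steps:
M(x) = 3 (M(x) = 5 - 2 = 3)
q = 100 (q = (3 + 7)**2 = 10**2 = 100)
q*(N + 99) = 100*(-36 + 99) = 100*63 = 6300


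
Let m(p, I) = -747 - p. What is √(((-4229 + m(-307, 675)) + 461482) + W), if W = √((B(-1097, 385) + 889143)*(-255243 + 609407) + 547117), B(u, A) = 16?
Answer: √(456813 + 3*√34989850577) ≈ 1009.0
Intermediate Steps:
W = 3*√34989850577 (W = √((16 + 889143)*(-255243 + 609407) + 547117) = √(889159*354164 + 547117) = √(314908108076 + 547117) = √314908655193 = 3*√34989850577 ≈ 5.6117e+5)
√(((-4229 + m(-307, 675)) + 461482) + W) = √(((-4229 + (-747 - 1*(-307))) + 461482) + 3*√34989850577) = √(((-4229 + (-747 + 307)) + 461482) + 3*√34989850577) = √(((-4229 - 440) + 461482) + 3*√34989850577) = √((-4669 + 461482) + 3*√34989850577) = √(456813 + 3*√34989850577)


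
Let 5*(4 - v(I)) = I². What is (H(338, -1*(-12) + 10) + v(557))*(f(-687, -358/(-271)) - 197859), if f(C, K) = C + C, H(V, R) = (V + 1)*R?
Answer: 54378455787/5 ≈ 1.0876e+10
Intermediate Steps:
H(V, R) = R*(1 + V) (H(V, R) = (1 + V)*R = R*(1 + V))
v(I) = 4 - I²/5
f(C, K) = 2*C
(H(338, -1*(-12) + 10) + v(557))*(f(-687, -358/(-271)) - 197859) = ((-1*(-12) + 10)*(1 + 338) + (4 - ⅕*557²))*(2*(-687) - 197859) = ((12 + 10)*339 + (4 - ⅕*310249))*(-1374 - 197859) = (22*339 + (4 - 310249/5))*(-199233) = (7458 - 310229/5)*(-199233) = -272939/5*(-199233) = 54378455787/5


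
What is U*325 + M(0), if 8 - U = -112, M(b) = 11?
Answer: 39011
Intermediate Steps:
U = 120 (U = 8 - 1*(-112) = 8 + 112 = 120)
U*325 + M(0) = 120*325 + 11 = 39000 + 11 = 39011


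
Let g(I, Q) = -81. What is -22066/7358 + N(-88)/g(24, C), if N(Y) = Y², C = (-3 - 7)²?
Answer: -29383849/297999 ≈ -98.604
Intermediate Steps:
C = 100 (C = (-10)² = 100)
-22066/7358 + N(-88)/g(24, C) = -22066/7358 + (-88)²/(-81) = -22066*1/7358 + 7744*(-1/81) = -11033/3679 - 7744/81 = -29383849/297999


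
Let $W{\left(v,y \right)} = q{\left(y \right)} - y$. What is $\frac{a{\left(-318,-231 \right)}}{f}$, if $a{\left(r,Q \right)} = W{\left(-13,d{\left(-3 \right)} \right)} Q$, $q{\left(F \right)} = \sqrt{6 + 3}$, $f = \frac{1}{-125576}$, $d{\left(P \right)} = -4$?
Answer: $203056392$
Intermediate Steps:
$f = - \frac{1}{125576} \approx -7.9633 \cdot 10^{-6}$
$q{\left(F \right)} = 3$ ($q{\left(F \right)} = \sqrt{9} = 3$)
$W{\left(v,y \right)} = 3 - y$
$a{\left(r,Q \right)} = 7 Q$ ($a{\left(r,Q \right)} = \left(3 - -4\right) Q = \left(3 + 4\right) Q = 7 Q$)
$\frac{a{\left(-318,-231 \right)}}{f} = \frac{7 \left(-231\right)}{- \frac{1}{125576}} = \left(-1617\right) \left(-125576\right) = 203056392$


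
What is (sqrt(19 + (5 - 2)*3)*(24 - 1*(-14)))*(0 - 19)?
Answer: -1444*sqrt(7) ≈ -3820.5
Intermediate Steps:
(sqrt(19 + (5 - 2)*3)*(24 - 1*(-14)))*(0 - 19) = (sqrt(19 + 3*3)*(24 + 14))*(-19) = (sqrt(19 + 9)*38)*(-19) = (sqrt(28)*38)*(-19) = ((2*sqrt(7))*38)*(-19) = (76*sqrt(7))*(-19) = -1444*sqrt(7)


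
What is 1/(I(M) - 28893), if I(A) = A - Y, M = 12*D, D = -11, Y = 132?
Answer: -1/29157 ≈ -3.4297e-5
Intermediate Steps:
M = -132 (M = 12*(-11) = -132)
I(A) = -132 + A (I(A) = A - 1*132 = A - 132 = -132 + A)
1/(I(M) - 28893) = 1/((-132 - 132) - 28893) = 1/(-264 - 28893) = 1/(-29157) = -1/29157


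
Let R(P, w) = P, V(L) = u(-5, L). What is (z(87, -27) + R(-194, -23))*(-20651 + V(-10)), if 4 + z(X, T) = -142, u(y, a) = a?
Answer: 7024740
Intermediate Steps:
z(X, T) = -146 (z(X, T) = -4 - 142 = -146)
V(L) = L
(z(87, -27) + R(-194, -23))*(-20651 + V(-10)) = (-146 - 194)*(-20651 - 10) = -340*(-20661) = 7024740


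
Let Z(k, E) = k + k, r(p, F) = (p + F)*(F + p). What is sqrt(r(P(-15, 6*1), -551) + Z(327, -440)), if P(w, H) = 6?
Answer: sqrt(297679) ≈ 545.60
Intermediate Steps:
r(p, F) = (F + p)**2 (r(p, F) = (F + p)*(F + p) = (F + p)**2)
Z(k, E) = 2*k
sqrt(r(P(-15, 6*1), -551) + Z(327, -440)) = sqrt((-551 + 6)**2 + 2*327) = sqrt((-545)**2 + 654) = sqrt(297025 + 654) = sqrt(297679)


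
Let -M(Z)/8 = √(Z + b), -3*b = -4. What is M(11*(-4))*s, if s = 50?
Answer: -3200*I*√6/3 ≈ -2612.8*I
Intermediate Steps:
b = 4/3 (b = -⅓*(-4) = 4/3 ≈ 1.3333)
M(Z) = -8*√(4/3 + Z) (M(Z) = -8*√(Z + 4/3) = -8*√(4/3 + Z))
M(11*(-4))*s = -8*√(12 + 9*(11*(-4)))/3*50 = -8*√(12 + 9*(-44))/3*50 = -8*√(12 - 396)/3*50 = -64*I*√6/3*50 = -3200*I*√6/3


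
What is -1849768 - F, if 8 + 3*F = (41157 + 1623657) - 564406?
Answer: -2216568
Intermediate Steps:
F = 366800 (F = -8/3 + ((41157 + 1623657) - 564406)/3 = -8/3 + (1664814 - 564406)/3 = -8/3 + (⅓)*1100408 = -8/3 + 1100408/3 = 366800)
-1849768 - F = -1849768 - 1*366800 = -1849768 - 366800 = -2216568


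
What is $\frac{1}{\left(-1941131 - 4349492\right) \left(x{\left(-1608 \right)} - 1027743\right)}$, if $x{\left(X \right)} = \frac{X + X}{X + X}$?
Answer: $\frac{1}{6465137463266} \approx 1.5468 \cdot 10^{-13}$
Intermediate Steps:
$x{\left(X \right)} = 1$ ($x{\left(X \right)} = \frac{2 X}{2 X} = 2 X \frac{1}{2 X} = 1$)
$\frac{1}{\left(-1941131 - 4349492\right) \left(x{\left(-1608 \right)} - 1027743\right)} = \frac{1}{\left(-1941131 - 4349492\right) \left(1 - 1027743\right)} = \frac{1}{\left(-6290623\right) \left(-1027742\right)} = \frac{1}{6465137463266}$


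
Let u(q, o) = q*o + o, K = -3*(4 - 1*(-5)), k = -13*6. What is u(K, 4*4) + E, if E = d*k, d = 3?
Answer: -650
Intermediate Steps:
k = -78
K = -27 (K = -3*(4 + 5) = -3*9 = -27)
u(q, o) = o + o*q (u(q, o) = o*q + o = o + o*q)
E = -234 (E = 3*(-78) = -234)
u(K, 4*4) + E = (4*4)*(1 - 27) - 234 = 16*(-26) - 234 = -416 - 234 = -650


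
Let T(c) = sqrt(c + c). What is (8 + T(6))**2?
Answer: 76 + 32*sqrt(3) ≈ 131.43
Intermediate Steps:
T(c) = sqrt(2)*sqrt(c) (T(c) = sqrt(2*c) = sqrt(2)*sqrt(c))
(8 + T(6))**2 = (8 + sqrt(2)*sqrt(6))**2 = (8 + 2*sqrt(3))**2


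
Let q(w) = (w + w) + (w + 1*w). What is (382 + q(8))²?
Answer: 171396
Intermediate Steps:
q(w) = 4*w (q(w) = 2*w + (w + w) = 2*w + 2*w = 4*w)
(382 + q(8))² = (382 + 4*8)² = (382 + 32)² = 414² = 171396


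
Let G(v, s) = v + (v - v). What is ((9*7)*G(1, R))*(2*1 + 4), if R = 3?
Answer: 378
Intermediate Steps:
G(v, s) = v (G(v, s) = v + 0 = v)
((9*7)*G(1, R))*(2*1 + 4) = ((9*7)*1)*(2*1 + 4) = (63*1)*(2 + 4) = 63*6 = 378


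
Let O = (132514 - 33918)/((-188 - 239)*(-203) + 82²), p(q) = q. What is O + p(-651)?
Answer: -60708059/93405 ≈ -649.94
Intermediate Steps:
O = 98596/93405 (O = 98596/(-427*(-203) + 6724) = 98596/(86681 + 6724) = 98596/93405 ≈ 1.0556)
O + p(-651) = 98596/93405 - 651 = -60708059/93405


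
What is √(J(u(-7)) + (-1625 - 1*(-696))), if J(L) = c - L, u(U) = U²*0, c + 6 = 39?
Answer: 8*I*√14 ≈ 29.933*I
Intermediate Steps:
c = 33 (c = -6 + 39 = 33)
u(U) = 0
J(L) = 33 - L
√(J(u(-7)) + (-1625 - 1*(-696))) = √((33 - 1*0) + (-1625 - 1*(-696))) = √((33 + 0) + (-1625 + 696)) = √(33 - 929) = √(-896) = 8*I*√14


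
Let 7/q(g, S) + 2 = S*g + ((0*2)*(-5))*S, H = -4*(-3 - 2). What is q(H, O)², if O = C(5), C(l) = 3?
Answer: 49/3364 ≈ 0.014566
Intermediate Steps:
H = 20 (H = -4*(-5) = 20)
O = 3
q(g, S) = 7/(-2 + S*g) (q(g, S) = 7/(-2 + (S*g + ((0*2)*(-5))*S)) = 7/(-2 + (S*g + (0*(-5))*S)) = 7/(-2 + (S*g + 0*S)) = 7/(-2 + (S*g + 0)) = 7/(-2 + S*g))
q(H, O)² = (7/(-2 + 3*20))² = (7/(-2 + 60))² = (7/58)² = 49/3364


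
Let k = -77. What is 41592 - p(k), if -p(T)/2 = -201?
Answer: 41190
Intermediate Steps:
p(T) = 402 (p(T) = -2*(-201) = 402)
41592 - p(k) = 41592 - 1*402 = 41592 - 402 = 41190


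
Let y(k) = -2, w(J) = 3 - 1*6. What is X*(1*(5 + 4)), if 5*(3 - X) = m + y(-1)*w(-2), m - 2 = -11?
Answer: 162/5 ≈ 32.400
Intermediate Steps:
w(J) = -3 (w(J) = 3 - 6 = -3)
m = -9 (m = 2 - 11 = -9)
X = 18/5 (X = 3 - (-9 - 2*(-3))/5 = 3 - (-9 + 6)/5 = 3 - ⅕*(-3) = 3 + ⅗ = 18/5 ≈ 3.6000)
X*(1*(5 + 4)) = 18*(1*(5 + 4))/5 = 18*(1*9)/5 = (18/5)*9 = 162/5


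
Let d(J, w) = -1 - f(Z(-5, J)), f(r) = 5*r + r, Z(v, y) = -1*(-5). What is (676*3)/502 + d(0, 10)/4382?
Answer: 4435567/1099882 ≈ 4.0328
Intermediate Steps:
Z(v, y) = 5
f(r) = 6*r
d(J, w) = -31 (d(J, w) = -1 - 6*5 = -1 - 1*30 = -1 - 30 = -31)
(676*3)/502 + d(0, 10)/4382 = (676*3)/502 - 31/4382 = 2028*(1/502) - 31*1/4382 = 1014/251 - 31/4382 = 4435567/1099882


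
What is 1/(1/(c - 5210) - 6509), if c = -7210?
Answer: -12420/80841781 ≈ -0.00015363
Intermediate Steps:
1/(1/(c - 5210) - 6509) = 1/(1/(-7210 - 5210) - 6509) = 1/(1/(-12420) - 6509) = 1/(-1/12420 - 6509) = 1/(-80841781/12420) = -12420/80841781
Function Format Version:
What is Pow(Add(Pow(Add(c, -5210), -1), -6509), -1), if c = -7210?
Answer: Rational(-12420, 80841781) ≈ -0.00015363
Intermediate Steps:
Pow(Add(Pow(Add(c, -5210), -1), -6509), -1) = Pow(Add(Pow(Add(-7210, -5210), -1), -6509), -1) = Pow(Add(Pow(-12420, -1), -6509), -1) = Pow(Add(Rational(-1, 12420), -6509), -1) = Pow(Rational(-80841781, 12420), -1) = Rational(-12420, 80841781)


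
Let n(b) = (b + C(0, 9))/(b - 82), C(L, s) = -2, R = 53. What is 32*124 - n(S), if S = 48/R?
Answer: 8527203/2149 ≈ 3968.0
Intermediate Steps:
S = 48/53 ≈ 0.90566
n(b) = (-2 + b)/(-82 + b) (n(b) = (b - 2)/(b - 82) = (-2 + b)/(-82 + b))
32*124 - n(S) = 32*124 - (-2 + 48/53)/(-82 + 48/53) = 3968 - (-58)/((-4298/53)*53) = 3968 - (-53)*(-58)/(4298*53) = 3968 - 1*29/2149 = 3968 - 29/2149 = 8527203/2149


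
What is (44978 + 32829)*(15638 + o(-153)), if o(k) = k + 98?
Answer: 1212466481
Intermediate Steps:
o(k) = 98 + k
(44978 + 32829)*(15638 + o(-153)) = (44978 + 32829)*(15638 + (98 - 153)) = 77807*(15638 - 55) = 77807*15583 = 1212466481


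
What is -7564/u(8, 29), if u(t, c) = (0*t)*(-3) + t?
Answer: -1891/2 ≈ -945.50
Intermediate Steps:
u(t, c) = t (u(t, c) = 0*(-3) + t = 0 + t = t)
-7564/u(8, 29) = -7564/8 = -7564*⅛ = -1891/2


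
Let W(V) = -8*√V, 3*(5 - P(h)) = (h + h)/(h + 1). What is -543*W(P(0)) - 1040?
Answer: -1040 + 4344*√5 ≈ 8673.5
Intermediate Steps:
P(h) = 5 - 2*h/(3*(1 + h)) (P(h) = 5 - (h + h)/(3*(h + 1)) = 5 - 2*h/(3*(1 + h)))
-543*W(P(0)) - 1040 = -(-4344)*√((15 + 13*0)/(3*(1 + 0))) - 1040 = -(-4344)*√((⅓)*(15 + 0)/1) - 1040 = -(-4344)*√((⅓)*1*15) - 1040 = -(-4344)*√5 - 1040 = 4344*√5 - 1040 = -1040 + 4344*√5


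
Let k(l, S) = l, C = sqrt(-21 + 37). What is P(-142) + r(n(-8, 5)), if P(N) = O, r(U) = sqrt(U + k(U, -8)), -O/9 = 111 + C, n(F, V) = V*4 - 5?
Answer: -1035 + sqrt(30) ≈ -1029.5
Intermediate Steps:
C = 4 (C = sqrt(16) = 4)
n(F, V) = -5 + 4*V (n(F, V) = 4*V - 5 = -5 + 4*V)
O = -1035 (O = -9*(111 + 4) = -9*115 = -1035)
r(U) = sqrt(2)*sqrt(U) (r(U) = sqrt(U + U) = sqrt(2*U) = sqrt(2)*sqrt(U))
P(N) = -1035
P(-142) + r(n(-8, 5)) = -1035 + sqrt(2)*sqrt(-5 + 4*5) = -1035 + sqrt(2)*sqrt(-5 + 20) = -1035 + sqrt(2)*sqrt(15) = -1035 + sqrt(30)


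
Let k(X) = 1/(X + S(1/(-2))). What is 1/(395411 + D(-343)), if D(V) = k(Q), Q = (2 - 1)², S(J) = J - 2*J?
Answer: 3/1186235 ≈ 2.5290e-6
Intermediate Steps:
S(J) = -J
Q = 1 (Q = 1² = 1)
k(X) = 1/(½ + X) (k(X) = 1/(X - 1/(-2)) = 1/(X - 1*(-½)) = 1/(X + ½) = 1/(½ + X))
D(V) = ⅔ (D(V) = 2/(1 + 2*1) = 2/(1 + 2) = 2/3 = 2*(⅓) = ⅔)
1/(395411 + D(-343)) = 1/(395411 + ⅔) = 1/(1186235/3) = 3/1186235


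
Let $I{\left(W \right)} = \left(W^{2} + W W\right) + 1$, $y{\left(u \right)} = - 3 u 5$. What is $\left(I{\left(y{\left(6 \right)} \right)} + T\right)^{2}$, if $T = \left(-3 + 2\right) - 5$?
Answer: $262278025$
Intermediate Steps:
$T = -6$ ($T = -1 - 5 = -6$)
$y{\left(u \right)} = - 15 u$
$I{\left(W \right)} = 1 + 2 W^{2}$ ($I{\left(W \right)} = \left(W^{2} + W^{2}\right) + 1 = 2 W^{2} + 1 = 1 + 2 W^{2}$)
$\left(I{\left(y{\left(6 \right)} \right)} + T\right)^{2} = \left(\left(1 + 2 \left(\left(-15\right) 6\right)^{2}\right) - 6\right)^{2} = \left(\left(1 + 2 \left(-90\right)^{2}\right) - 6\right)^{2} = \left(\left(1 + 2 \cdot 8100\right) - 6\right)^{2} = \left(\left(1 + 16200\right) - 6\right)^{2} = \left(16201 - 6\right)^{2} = 16195^{2} = 262278025$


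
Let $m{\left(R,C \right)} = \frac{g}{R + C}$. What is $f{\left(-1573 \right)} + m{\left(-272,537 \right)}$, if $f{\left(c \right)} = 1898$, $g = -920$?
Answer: $\frac{100410}{53} \approx 1894.5$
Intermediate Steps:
$m{\left(R,C \right)} = - \frac{920}{C + R}$ ($m{\left(R,C \right)} = - \frac{920}{R + C} = - \frac{920}{C + R}$)
$f{\left(-1573 \right)} + m{\left(-272,537 \right)} = 1898 - \frac{920}{537 - 272} = 1898 - \frac{920}{265} = 1898 - \frac{184}{53} = \frac{100410}{53}$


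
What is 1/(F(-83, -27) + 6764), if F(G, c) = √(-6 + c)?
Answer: 6764/45751729 - I*√33/45751729 ≈ 0.00014784 - 1.2556e-7*I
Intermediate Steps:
1/(F(-83, -27) + 6764) = 1/(√(-6 - 27) + 6764) = 1/(√(-33) + 6764) = 1/(I*√33 + 6764) = 1/(6764 + I*√33)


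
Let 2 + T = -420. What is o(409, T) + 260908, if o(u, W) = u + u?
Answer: 261726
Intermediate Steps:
T = -422 (T = -2 - 420 = -422)
o(u, W) = 2*u
o(409, T) + 260908 = 2*409 + 260908 = 818 + 260908 = 261726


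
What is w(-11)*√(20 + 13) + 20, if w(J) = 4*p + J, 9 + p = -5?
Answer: 20 - 67*√33 ≈ -364.89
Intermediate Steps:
p = -14 (p = -9 - 5 = -14)
w(J) = -56 + J (w(J) = 4*(-14) + J = -56 + J)
w(-11)*√(20 + 13) + 20 = (-56 - 11)*√(20 + 13) + 20 = -67*√33 + 20 = 20 - 67*√33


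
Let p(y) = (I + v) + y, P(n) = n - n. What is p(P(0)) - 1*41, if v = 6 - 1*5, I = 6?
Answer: -34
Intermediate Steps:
P(n) = 0
v = 1 (v = 6 - 5 = 1)
p(y) = 7 + y (p(y) = (6 + 1) + y = 7 + y)
p(P(0)) - 1*41 = (7 + 0) - 1*41 = 7 - 41 = -34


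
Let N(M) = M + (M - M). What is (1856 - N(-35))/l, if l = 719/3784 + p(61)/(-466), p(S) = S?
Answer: 1667241752/52115 ≈ 31992.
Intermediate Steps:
N(M) = M (N(M) = M + 0 = M)
l = 52115/881672 (l = 719/3784 + 61/(-466) = 719*(1/3784) + 61*(-1/466) = 719/3784 - 61/466 = 52115/881672 ≈ 0.059109)
(1856 - N(-35))/l = (1856 - 1*(-35))/(52115/881672) = (1856 + 35)*(881672/52115) = 1891*(881672/52115) = 1667241752/52115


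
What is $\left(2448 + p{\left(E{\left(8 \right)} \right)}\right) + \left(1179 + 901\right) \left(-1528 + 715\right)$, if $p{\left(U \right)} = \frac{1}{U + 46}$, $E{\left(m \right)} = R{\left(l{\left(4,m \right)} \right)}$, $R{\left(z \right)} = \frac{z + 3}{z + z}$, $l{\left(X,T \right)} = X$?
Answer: $- \frac{633221992}{375} \approx -1.6886 \cdot 10^{6}$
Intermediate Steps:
$R{\left(z \right)} = \frac{3 + z}{2 z}$
$E{\left(m \right)} = \frac{7}{8}$ ($E{\left(m \right)} = \frac{3 + 4}{2 \cdot 4} = \frac{1}{2} \cdot \frac{1}{4} \cdot 7 = \frac{7}{8}$)
$p{\left(U \right)} = \frac{1}{46 + U}$
$\left(2448 + p{\left(E{\left(8 \right)} \right)}\right) + \left(1179 + 901\right) \left(-1528 + 715\right) = \left(2448 + \frac{1}{46 + \frac{7}{8}}\right) + \left(1179 + 901\right) \left(-1528 + 715\right) = \left(2448 + \frac{1}{\frac{375}{8}}\right) + 2080 \left(-813\right) = \left(2448 + \frac{8}{375}\right) - 1691040 = \frac{918008}{375} - 1691040 = - \frac{633221992}{375}$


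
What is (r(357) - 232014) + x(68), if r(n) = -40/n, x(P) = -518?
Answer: -83013964/357 ≈ -2.3253e+5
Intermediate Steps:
(r(357) - 232014) + x(68) = (-40/357 - 232014) - 518 = -82829038/357 - 518 = -83013964/357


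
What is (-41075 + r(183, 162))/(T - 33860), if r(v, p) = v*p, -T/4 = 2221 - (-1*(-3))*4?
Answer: 11429/42696 ≈ 0.26768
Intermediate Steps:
T = -8836 (T = -4*(2221 - (-1*(-3))*4) = -4*(2221 - 3*4) = -4*(2221 - 1*12) = -4*(2221 - 12) = -4*2209 = -8836)
r(v, p) = p*v
(-41075 + r(183, 162))/(T - 33860) = (-41075 + 162*183)/(-8836 - 33860) = (-41075 + 29646)/(-42696) = -11429*(-1/42696) = 11429/42696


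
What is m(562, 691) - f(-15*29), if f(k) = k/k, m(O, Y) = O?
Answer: 561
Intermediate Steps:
f(k) = 1
m(562, 691) - f(-15*29) = 562 - 1*1 = 562 - 1 = 561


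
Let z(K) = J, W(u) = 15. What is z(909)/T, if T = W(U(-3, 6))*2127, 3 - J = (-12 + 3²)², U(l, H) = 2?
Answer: -2/10635 ≈ -0.00018806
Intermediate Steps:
J = -6 (J = 3 - (-12 + 3²)² = 3 - (-12 + 9)² = 3 - 1*(-3)² = 3 - 1*9 = 3 - 9 = -6)
z(K) = -6
T = 31905 (T = 15*2127 = 31905)
z(909)/T = -6/31905 = -6*1/31905 = -2/10635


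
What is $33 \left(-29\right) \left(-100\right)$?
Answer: $95700$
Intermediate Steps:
$33 \left(-29\right) \left(-100\right) = \left(-957\right) \left(-100\right) = 95700$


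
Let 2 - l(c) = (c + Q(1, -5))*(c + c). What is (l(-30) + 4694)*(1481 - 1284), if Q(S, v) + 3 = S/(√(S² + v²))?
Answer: 535052 + 5910*√26/13 ≈ 5.3737e+5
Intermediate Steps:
Q(S, v) = -3 + S/√(S² + v²) (Q(S, v) = -3 + S/(√(S² + v²)) = -3 + S/√(S² + v²))
l(c) = 2 - 2*c*(-3 + c + √26/26) (l(c) = 2 - (c + (-3 + 1/√(1² + (-5)²)))*(c + c) = 2 - (c + (-3 + 1/√(1 + 25)))*2*c = 2 - (c + (-3 + 1/√26))*2*c = 2 - (c + (-3 + 1*(√26/26)))*2*c = 2 - (c + (-3 + √26/26))*2*c = 2 - (-3 + c + √26/26)*2*c = 2 - 2*c*(-3 + c + √26/26))
(l(-30) + 4694)*(1481 - 1284) = ((2 - 2*(-30)² + (1/13)*(-30)*(78 - √26)) + 4694)*(1481 - 1284) = ((2 - 2*900 + (-180 + 30*√26/13)) + 4694)*197 = ((2 - 1800 + (-180 + 30*√26/13)) + 4694)*197 = ((-1978 + 30*√26/13) + 4694)*197 = (2716 + 30*√26/13)*197 = 535052 + 5910*√26/13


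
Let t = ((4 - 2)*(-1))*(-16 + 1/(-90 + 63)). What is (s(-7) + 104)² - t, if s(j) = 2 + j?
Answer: 263761/27 ≈ 9768.9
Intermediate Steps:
t = 866/27 (t = (2*(-1))*(-16 + 1/(-27)) = -2*(-16 - 1/27) = -2*(-433/27) = 866/27 ≈ 32.074)
(s(-7) + 104)² - t = ((2 - 7) + 104)² - 1*866/27 = (-5 + 104)² - 866/27 = 99² - 866/27 = 9801 - 866/27 = 263761/27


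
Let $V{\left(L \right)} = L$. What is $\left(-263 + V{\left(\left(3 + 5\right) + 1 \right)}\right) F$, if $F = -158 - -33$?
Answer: $31750$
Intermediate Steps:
$F = -125$ ($F = -158 + 33 = -125$)
$\left(-263 + V{\left(\left(3 + 5\right) + 1 \right)}\right) F = \left(-263 + \left(\left(3 + 5\right) + 1\right)\right) \left(-125\right) = \left(-263 + \left(8 + 1\right)\right) \left(-125\right) = \left(-263 + 9\right) \left(-125\right) = \left(-254\right) \left(-125\right) = 31750$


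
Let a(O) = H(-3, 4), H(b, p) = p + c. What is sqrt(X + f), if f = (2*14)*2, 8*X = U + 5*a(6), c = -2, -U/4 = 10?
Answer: sqrt(209)/2 ≈ 7.2284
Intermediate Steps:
U = -40 (U = -4*10 = -40)
H(b, p) = -2 + p (H(b, p) = p - 2 = -2 + p)
a(O) = 2 (a(O) = -2 + 4 = 2)
X = -15/4 (X = (-40 + 5*2)/8 = (-40 + 10)/8 = (1/8)*(-30) = -15/4 ≈ -3.7500)
f = 56 (f = 28*2 = 56)
sqrt(X + f) = sqrt(-15/4 + 56) = sqrt(209/4) = sqrt(209)/2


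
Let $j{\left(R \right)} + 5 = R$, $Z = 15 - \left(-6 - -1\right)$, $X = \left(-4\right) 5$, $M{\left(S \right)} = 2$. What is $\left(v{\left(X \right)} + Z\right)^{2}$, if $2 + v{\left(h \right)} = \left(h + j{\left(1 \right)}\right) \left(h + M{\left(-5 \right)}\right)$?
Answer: $202500$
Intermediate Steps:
$X = -20$
$Z = 20$ ($Z = 15 - \left(-6 + 1\right) = 15 - -5 = 15 + 5 = 20$)
$j{\left(R \right)} = -5 + R$
$v{\left(h \right)} = -2 + \left(-4 + h\right) \left(2 + h\right)$ ($v{\left(h \right)} = -2 + \left(h + \left(-5 + 1\right)\right) \left(h + 2\right) = -2 + \left(h - 4\right) \left(2 + h\right) = -2 + \left(-4 + h\right) \left(2 + h\right)$)
$\left(v{\left(X \right)} + Z\right)^{2} = \left(\left(-10 + \left(-20\right)^{2} - -40\right) + 20\right)^{2} = \left(\left(-10 + 400 + 40\right) + 20\right)^{2} = \left(430 + 20\right)^{2} = 450^{2} = 202500$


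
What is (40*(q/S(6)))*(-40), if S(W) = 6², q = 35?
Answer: -14000/9 ≈ -1555.6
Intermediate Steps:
S(W) = 36
(40*(q/S(6)))*(-40) = (40*(35/36))*(-40) = (350/9)*(-40) = -14000/9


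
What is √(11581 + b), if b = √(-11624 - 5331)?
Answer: √(11581 + I*√16955) ≈ 107.62 + 0.605*I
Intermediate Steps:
b = I*√16955 (b = √(-16955) = I*√16955 ≈ 130.21*I)
√(11581 + b) = √(11581 + I*√16955)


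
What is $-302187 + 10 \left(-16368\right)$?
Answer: $-465867$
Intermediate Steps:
$-302187 + 10 \left(-16368\right) = -302187 - 163680 = -465867$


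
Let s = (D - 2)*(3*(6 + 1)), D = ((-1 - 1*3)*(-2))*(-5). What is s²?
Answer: 777924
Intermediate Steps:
D = -40 (D = ((-1 - 3)*(-2))*(-5) = -4*(-2)*(-5) = 8*(-5) = -40)
s = -882 (s = (-40 - 2)*(3*(6 + 1)) = -126*7 = -42*21 = -882)
s² = (-882)² = 777924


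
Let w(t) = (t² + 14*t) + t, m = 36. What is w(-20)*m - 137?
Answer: 3463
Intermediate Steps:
w(t) = t² + 15*t
w(-20)*m - 137 = -20*(15 - 20)*36 - 137 = -20*(-5)*36 - 137 = 100*36 - 137 = 3600 - 137 = 3463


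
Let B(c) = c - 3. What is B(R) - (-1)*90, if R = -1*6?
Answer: 81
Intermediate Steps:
R = -6
B(c) = -3 + c
B(R) - (-1)*90 = (-3 - 6) - (-1)*90 = -9 - 1*(-90) = -9 + 90 = 81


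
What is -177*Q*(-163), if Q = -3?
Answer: -86553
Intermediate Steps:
-177*Q*(-163) = -177*(-3)*(-163) = 531*(-163) = -86553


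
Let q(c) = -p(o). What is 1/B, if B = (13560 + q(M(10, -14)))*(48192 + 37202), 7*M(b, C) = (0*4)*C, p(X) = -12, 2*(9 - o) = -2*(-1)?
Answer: 1/1158967368 ≈ 8.6284e-10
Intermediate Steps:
o = 8 (o = 9 - (-1)*(-1) = 9 - ½*2 = 9 - 1 = 8)
M(b, C) = 0 (M(b, C) = ((0*4)*C)/7 = (0*C)/7 = (⅐)*0 = 0)
q(c) = 12 (q(c) = -1*(-12) = 12)
B = 1158967368 (B = (13560 + 12)*(48192 + 37202) = 13572*85394 = 1158967368)
1/B = 1/1158967368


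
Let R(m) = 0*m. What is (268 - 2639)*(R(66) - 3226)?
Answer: 7648846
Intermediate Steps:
R(m) = 0
(268 - 2639)*(R(66) - 3226) = (268 - 2639)*(0 - 3226) = -2371*(-3226) = 7648846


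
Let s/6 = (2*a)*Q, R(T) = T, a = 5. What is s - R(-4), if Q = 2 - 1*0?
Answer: 124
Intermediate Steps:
Q = 2 (Q = 2 + 0 = 2)
s = 120 (s = 6*((2*5)*2) = 6*(10*2) = 6*20 = 120)
s - R(-4) = 120 - 1*(-4) = 120 + 4 = 124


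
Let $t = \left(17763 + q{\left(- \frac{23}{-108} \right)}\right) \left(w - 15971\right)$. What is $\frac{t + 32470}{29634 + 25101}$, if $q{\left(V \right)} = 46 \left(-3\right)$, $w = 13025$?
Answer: $- \frac{10378156}{10947} \approx -948.04$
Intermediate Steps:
$q{\left(V \right)} = -138$
$t = -51923250$ ($t = \left(17763 - 138\right) \left(13025 - 15971\right) = 17625 \left(-2946\right) = -51923250$)
$\frac{t + 32470}{29634 + 25101} = \frac{-51923250 + 32470}{29634 + 25101} = - \frac{51890780}{54735} = \left(-51890780\right) \frac{1}{54735} = - \frac{10378156}{10947}$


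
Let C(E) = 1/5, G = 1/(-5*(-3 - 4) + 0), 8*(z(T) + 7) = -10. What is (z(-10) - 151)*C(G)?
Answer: -637/20 ≈ -31.850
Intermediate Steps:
z(T) = -33/4 (z(T) = -7 + (⅛)*(-10) = -7 - 5/4 = -33/4)
G = 1/35 (G = 1/(-5*(-7) + 0) = 1/(35 + 0) = 1/35 ≈ 0.028571)
C(E) = ⅕
(z(-10) - 151)*C(G) = (-33/4 - 151)*(⅕) = -637/4*⅕ = -637/20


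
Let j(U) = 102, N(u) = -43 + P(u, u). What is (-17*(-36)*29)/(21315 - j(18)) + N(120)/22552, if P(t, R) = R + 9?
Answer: 22337623/26577532 ≈ 0.84047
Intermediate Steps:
P(t, R) = 9 + R
N(u) = -34 + u (N(u) = -43 + (9 + u) = -34 + u)
(-17*(-36)*29)/(21315 - j(18)) + N(120)/22552 = (-17*(-36)*29)/(21315 - 1*102) + (-34 + 120)/22552 = (612*29)/(21315 - 102) + 86*(1/22552) = 17748/21213 + 43/11276 = 17748*(1/21213) + 43/11276 = 1972/2357 + 43/11276 = 22337623/26577532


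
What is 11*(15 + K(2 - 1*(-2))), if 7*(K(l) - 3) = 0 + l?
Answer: 1430/7 ≈ 204.29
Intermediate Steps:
K(l) = 3 + l/7 (K(l) = 3 + (0 + l)/7 = 3 + l/7)
11*(15 + K(2 - 1*(-2))) = 11*(15 + (3 + (2 - 1*(-2))/7)) = 11*(15 + (3 + (2 + 2)/7)) = 11*(15 + (3 + (⅐)*4)) = 11*(15 + (3 + 4/7)) = 11*(15 + 25/7) = 11*(130/7) = 1430/7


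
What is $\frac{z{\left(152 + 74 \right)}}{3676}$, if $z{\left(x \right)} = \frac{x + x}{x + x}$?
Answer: $\frac{1}{3676} \approx 0.00027203$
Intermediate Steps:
$z{\left(x \right)} = 1$ ($z{\left(x \right)} = \frac{2 x}{2 x} = 2 x \frac{1}{2 x} = 1$)
$\frac{z{\left(152 + 74 \right)}}{3676} = 1 \cdot \frac{1}{3676} = \frac{1}{3676}$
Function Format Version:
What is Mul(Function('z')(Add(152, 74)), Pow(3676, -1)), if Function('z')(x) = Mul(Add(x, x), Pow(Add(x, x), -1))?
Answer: Rational(1, 3676) ≈ 0.00027203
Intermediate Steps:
Function('z')(x) = 1 (Function('z')(x) = Mul(Mul(2, x), Pow(Mul(2, x), -1)) = Mul(Mul(2, x), Mul(Rational(1, 2), Pow(x, -1))) = 1)
Mul(Function('z')(Add(152, 74)), Pow(3676, -1)) = Mul(1, Pow(3676, -1)) = Mul(1, Rational(1, 3676)) = Rational(1, 3676)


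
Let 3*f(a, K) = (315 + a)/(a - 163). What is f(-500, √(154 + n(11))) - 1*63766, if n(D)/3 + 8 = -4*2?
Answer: -126830389/1989 ≈ -63766.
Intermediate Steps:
n(D) = -48 (n(D) = -24 + 3*(-4*2) = -24 + 3*(-8) = -24 - 24 = -48)
f(a, K) = (315 + a)/(3*(-163 + a)) (f(a, K) = ((315 + a)/(a - 163))/3 = ((315 + a)/(-163 + a))/3 = (315 + a)/(3*(-163 + a)))
f(-500, √(154 + n(11))) - 1*63766 = (315 - 500)/(3*(-163 - 500)) - 1*63766 = (⅓)*(-185)/(-663) - 63766 = (⅓)*(-1/663)*(-185) - 63766 = 185/1989 - 63766 = -126830389/1989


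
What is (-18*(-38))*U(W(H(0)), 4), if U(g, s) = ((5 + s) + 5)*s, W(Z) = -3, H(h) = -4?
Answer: 38304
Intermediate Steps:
U(g, s) = s*(10 + s) (U(g, s) = (10 + s)*s = s*(10 + s))
(-18*(-38))*U(W(H(0)), 4) = (-18*(-38))*(4*(10 + 4)) = 684*(4*14) = 684*56 = 38304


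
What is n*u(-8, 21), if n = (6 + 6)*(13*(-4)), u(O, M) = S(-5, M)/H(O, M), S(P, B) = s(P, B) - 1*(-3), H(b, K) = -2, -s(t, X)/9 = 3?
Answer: -7488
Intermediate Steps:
s(t, X) = -27 (s(t, X) = -9*3 = -27)
S(P, B) = -24 (S(P, B) = -27 - 1*(-3) = -27 + 3 = -24)
u(O, M) = 12 (u(O, M) = -24/(-2) = -24*(-½) = 12)
n = -624 (n = 12*(-52) = -624)
n*u(-8, 21) = -624*12 = -7488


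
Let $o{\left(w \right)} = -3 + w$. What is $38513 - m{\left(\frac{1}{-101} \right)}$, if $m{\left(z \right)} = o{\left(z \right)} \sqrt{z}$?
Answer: $38513 + \frac{304 i \sqrt{101}}{10201} \approx 38513.0 + 0.2995 i$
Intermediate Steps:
$m{\left(z \right)} = \sqrt{z} \left(-3 + z\right)$ ($m{\left(z \right)} = \left(-3 + z\right) \sqrt{z} = \sqrt{z} \left(-3 + z\right)$)
$38513 - m{\left(\frac{1}{-101} \right)} = 38513 - \sqrt{\frac{1}{-101}} \left(-3 + \frac{1}{-101}\right) = 38513 - \sqrt{- \frac{1}{101}} \left(-3 - \frac{1}{101}\right) = 38513 - \frac{i \sqrt{101}}{101} \left(- \frac{304}{101}\right) = 38513 - - \frac{304 i \sqrt{101}}{10201} = 38513 + \frac{304 i \sqrt{101}}{10201}$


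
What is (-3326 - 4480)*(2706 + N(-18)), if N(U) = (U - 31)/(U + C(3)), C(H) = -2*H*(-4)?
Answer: -21059287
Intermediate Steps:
C(H) = 8*H
N(U) = (-31 + U)/(24 + U) (N(U) = (U - 31)/(U + 8*3) = (-31 + U)/(U + 24) = (-31 + U)/(24 + U))
(-3326 - 4480)*(2706 + N(-18)) = (-3326 - 4480)*(2706 + (-31 - 18)/(24 - 18)) = -7806*(2706 - 49/6) = -7806*16187/6 = -21059287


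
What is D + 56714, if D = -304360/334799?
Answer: 18987486126/334799 ≈ 56713.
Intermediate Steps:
D = -304360/334799 (D = -304360*1/334799 = -304360/334799 ≈ -0.90908)
D + 56714 = -304360/334799 + 56714 = 18987486126/334799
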